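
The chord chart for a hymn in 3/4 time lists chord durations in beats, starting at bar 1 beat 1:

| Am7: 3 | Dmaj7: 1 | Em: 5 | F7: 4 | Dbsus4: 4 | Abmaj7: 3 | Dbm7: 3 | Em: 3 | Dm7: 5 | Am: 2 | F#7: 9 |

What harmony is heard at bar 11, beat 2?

Beat 2 of bar 11 is beat (11−1)×3 + 2 = 32 overall.
Running totals: Am7 ends at 3, Dmaj7 ends at 4, Em ends at 9, F7 ends at 13, Dbsus4 ends at 17, Abmaj7 ends at 20, Dbm7 ends at 23, Em ends at 26, Dm7 ends at 31, Am ends at 33.
Beat 32 falls within Am.

Am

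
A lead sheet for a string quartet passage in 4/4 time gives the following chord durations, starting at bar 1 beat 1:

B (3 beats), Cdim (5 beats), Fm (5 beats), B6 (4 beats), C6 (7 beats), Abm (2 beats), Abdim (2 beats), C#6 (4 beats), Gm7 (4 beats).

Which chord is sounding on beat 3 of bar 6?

Beat 3 of bar 6 is beat (6−1)×4 + 3 = 23 overall.
Running totals: B ends at 3, Cdim ends at 8, Fm ends at 13, B6 ends at 17, C6 ends at 24.
Beat 23 falls within C6.

C6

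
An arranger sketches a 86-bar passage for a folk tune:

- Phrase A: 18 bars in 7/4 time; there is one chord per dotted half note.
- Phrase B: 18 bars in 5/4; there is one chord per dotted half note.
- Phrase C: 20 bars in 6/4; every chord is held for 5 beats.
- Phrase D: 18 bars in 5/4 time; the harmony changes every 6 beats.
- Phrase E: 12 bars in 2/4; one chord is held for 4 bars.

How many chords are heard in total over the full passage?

A has 126 beats and chords last 3 each, so 42 chords.
B has 90 beats and chords last 3 each, so 30 chords.
C has 120 beats and chords last 5 each, so 24 chords.
D has 90 beats and chords last 6 each, so 15 chords.
E has 24 beats and chords last 8 each, so 3 chords.
Total: 42 + 30 + 24 + 15 + 3 = 114.

114 chords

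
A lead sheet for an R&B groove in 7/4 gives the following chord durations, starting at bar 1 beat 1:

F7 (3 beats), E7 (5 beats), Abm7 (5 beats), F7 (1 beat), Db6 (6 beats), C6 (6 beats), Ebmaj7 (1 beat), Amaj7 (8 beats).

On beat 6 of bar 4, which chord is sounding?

Beat 6 of bar 4 is beat (4−1)×7 + 6 = 27 overall.
Running totals: F7 ends at 3, E7 ends at 8, Abm7 ends at 13, F7 ends at 14, Db6 ends at 20, C6 ends at 26, Ebmaj7 ends at 27.
Beat 27 falls within Ebmaj7.

Ebmaj7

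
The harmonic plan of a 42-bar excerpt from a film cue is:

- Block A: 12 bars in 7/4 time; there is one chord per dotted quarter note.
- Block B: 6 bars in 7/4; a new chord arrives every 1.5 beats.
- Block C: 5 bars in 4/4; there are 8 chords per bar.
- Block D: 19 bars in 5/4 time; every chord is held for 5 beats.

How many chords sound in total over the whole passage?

143 chords

A: 12·7 = 84 beats, 84/1.5 = 56 chords.
B: 6·7 = 42 beats, 42/1.5 = 28 chords.
C: 5·4 = 20 beats, 20/0.5 = 40 chords.
D: 19·5 = 95 beats, 95/5 = 19 chords.
Total: 56 + 28 + 40 + 19 = 143.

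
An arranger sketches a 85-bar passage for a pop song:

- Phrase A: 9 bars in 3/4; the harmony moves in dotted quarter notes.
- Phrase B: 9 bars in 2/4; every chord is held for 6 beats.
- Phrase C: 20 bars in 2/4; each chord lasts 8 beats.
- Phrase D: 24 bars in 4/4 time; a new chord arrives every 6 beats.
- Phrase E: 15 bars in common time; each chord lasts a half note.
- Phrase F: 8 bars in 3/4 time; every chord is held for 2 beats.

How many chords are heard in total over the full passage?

84 chords

A: 9·3 = 27 beats, 27/1.5 = 18 chords.
B: 9·2 = 18 beats, 18/6 = 3 chords.
C: 20·2 = 40 beats, 40/8 = 5 chords.
D: 24·4 = 96 beats, 96/6 = 16 chords.
E: 15·4 = 60 beats, 60/2 = 30 chords.
F: 8·3 = 24 beats, 24/2 = 12 chords.
Total: 18 + 3 + 5 + 16 + 30 + 12 = 84.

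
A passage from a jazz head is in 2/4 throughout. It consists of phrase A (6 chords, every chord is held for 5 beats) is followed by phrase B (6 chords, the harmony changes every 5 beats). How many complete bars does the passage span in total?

30 bars

A: 6 × 5 = 30 beats = 15 bars.
B: 6 × 5 = 30 beats = 15 bars.
Total: 15 + 15 = 30 bars.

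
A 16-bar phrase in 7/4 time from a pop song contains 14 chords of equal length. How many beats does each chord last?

8 beats

16 bars × 7 beats/bar = 112 beats total.
112 beats ÷ 14 chords = 8 beats per chord.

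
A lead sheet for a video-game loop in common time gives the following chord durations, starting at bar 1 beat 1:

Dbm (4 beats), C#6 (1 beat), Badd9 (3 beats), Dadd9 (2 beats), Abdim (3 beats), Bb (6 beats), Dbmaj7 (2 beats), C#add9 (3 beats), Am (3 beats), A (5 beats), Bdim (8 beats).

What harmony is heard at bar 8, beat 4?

Beat 4 of bar 8 is beat (8−1)×4 + 4 = 32 overall.
Running totals: Dbm ends at 4, C#6 ends at 5, Badd9 ends at 8, Dadd9 ends at 10, Abdim ends at 13, Bb ends at 19, Dbmaj7 ends at 21, C#add9 ends at 24, Am ends at 27, A ends at 32.
Beat 32 falls within A.

A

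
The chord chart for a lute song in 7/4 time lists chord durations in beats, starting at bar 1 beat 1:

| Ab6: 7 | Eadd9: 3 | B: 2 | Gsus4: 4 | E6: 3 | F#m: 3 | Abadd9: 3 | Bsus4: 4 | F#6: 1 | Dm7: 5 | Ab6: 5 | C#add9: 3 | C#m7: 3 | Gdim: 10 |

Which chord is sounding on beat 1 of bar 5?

Beat 1 of bar 5 is beat (5−1)×7 + 1 = 29 overall.
Running totals: Ab6 ends at 7, Eadd9 ends at 10, B ends at 12, Gsus4 ends at 16, E6 ends at 19, F#m ends at 22, Abadd9 ends at 25, Bsus4 ends at 29.
Beat 29 falls within Bsus4.

Bsus4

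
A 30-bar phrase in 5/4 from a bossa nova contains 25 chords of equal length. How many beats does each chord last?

30 bars × 5 beats/bar = 150 beats total.
150 beats ÷ 25 chords = 6 beats per chord.

6 beats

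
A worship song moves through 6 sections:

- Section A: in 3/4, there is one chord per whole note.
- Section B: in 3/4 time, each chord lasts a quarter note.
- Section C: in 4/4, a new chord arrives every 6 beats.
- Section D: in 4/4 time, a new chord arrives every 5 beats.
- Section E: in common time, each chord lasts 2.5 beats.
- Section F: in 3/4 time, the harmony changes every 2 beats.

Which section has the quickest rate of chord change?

Section B

A: each chord is 4 beats in 3/4, so 0.75 per bar.
B: each chord is 1 beat in 3/4, so 3 per bar.
C: each chord is 6 beats in 4/4, so 2/3 per bar.
D: each chord is 5 beats in 4/4, so 0.8 per bar.
E: each chord is 2.5 beats in 4/4, so 1.6 per bar.
F: each chord is 2 beats in 3/4, so 1.5 per bar.
Fastest is B at 3 chords/bar.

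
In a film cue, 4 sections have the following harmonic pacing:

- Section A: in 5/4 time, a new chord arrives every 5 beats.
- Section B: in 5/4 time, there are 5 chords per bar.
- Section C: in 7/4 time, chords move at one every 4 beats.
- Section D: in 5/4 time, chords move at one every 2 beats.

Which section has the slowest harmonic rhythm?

Section A

A: each chord is 5 beats in 5/4, so 1 per bar.
B: each chord is 1 beat in 5/4, so 5 per bar.
C: each chord is 4 beats in 7/4, so 1.75 per bar.
D: each chord is 2 beats in 5/4, so 2.5 per bar.
Slowest is A at 1 chords/bar.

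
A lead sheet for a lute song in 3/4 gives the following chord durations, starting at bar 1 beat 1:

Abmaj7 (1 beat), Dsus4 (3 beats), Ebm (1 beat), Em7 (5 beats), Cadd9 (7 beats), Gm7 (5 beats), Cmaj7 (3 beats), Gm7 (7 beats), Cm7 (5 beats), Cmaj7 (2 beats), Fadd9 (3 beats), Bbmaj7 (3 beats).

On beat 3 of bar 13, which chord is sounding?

Cmaj7

Beat 3 of bar 13 is beat (13−1)×3 + 3 = 39 overall.
Running totals: Abmaj7 ends at 1, Dsus4 ends at 4, Ebm ends at 5, Em7 ends at 10, Cadd9 ends at 17, Gm7 ends at 22, Cmaj7 ends at 25, Gm7 ends at 32, Cm7 ends at 37, Cmaj7 ends at 39.
Beat 39 falls within Cmaj7.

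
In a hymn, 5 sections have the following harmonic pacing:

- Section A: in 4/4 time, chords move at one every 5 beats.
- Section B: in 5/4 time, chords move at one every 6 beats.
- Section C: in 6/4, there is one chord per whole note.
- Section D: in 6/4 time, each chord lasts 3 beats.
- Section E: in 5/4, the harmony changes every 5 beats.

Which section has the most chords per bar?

A: 4 beats/bar ÷ 5 beats/chord = 0.8 chords/bar.
B: 5 beats/bar ÷ 6 beats/chord = 5/6 chords/bar.
C: 6 beats/bar ÷ 4 beats/chord = 1.5 chords/bar.
D: 6 beats/bar ÷ 3 beats/chord = 2 chords/bar.
E: 5 beats/bar ÷ 5 beats/chord = 1 chord/bar.
Fastest is D at 2 chords/bar.

Section D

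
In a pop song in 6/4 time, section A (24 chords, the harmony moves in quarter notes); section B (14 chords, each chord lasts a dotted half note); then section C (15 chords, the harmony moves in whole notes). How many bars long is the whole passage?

A: 24 × 1 = 24 beats = 4 bars.
B: 14 × 3 = 42 beats = 7 bars.
C: 15 × 4 = 60 beats = 10 bars.
Total: 4 + 7 + 10 = 21 bars.

21 bars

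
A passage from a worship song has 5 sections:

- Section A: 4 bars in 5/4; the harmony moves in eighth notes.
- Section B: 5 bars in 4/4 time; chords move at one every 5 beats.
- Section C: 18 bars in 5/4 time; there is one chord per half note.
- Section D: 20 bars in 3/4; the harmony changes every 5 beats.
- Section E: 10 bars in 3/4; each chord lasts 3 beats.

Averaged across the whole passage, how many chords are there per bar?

A: 4 bars of 5 beats is 20 beats; at 0.5 beats each that's 40 chords.
B: 5 bars of 4 beats is 20 beats; at 5 beats each that's 4 chords.
C: 18 bars of 5 beats is 90 beats; at 2 beats each that's 45 chords.
D: 20 bars of 3 beats is 60 beats; at 5 beats each that's 12 chords.
E: 10 bars of 3 beats is 30 beats; at 3 beats each that's 10 chords.
Overall: 111 chords over 57 bars → 111/57 = 37/19 chords per bar.

37/19 chords per bar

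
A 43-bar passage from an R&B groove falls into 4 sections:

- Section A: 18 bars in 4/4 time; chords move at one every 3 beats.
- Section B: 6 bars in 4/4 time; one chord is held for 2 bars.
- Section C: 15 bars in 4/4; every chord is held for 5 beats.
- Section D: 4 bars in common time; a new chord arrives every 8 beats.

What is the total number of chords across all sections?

A has 72 beats and chords last 3 each, so 24 chords.
B has 24 beats and chords last 8 each, so 3 chords.
C has 60 beats and chords last 5 each, so 12 chords.
D has 16 beats and chords last 8 each, so 2 chords.
Total: 24 + 3 + 12 + 2 = 41.

41 chords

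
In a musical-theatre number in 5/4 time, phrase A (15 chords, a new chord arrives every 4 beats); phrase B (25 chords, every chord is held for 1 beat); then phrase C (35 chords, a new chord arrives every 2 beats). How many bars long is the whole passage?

A: 15 × 4 = 60 beats = 12 bars.
B: 25 × 1 = 25 beats = 5 bars.
C: 35 × 2 = 70 beats = 14 bars.
Total: 12 + 5 + 14 = 31 bars.

31 bars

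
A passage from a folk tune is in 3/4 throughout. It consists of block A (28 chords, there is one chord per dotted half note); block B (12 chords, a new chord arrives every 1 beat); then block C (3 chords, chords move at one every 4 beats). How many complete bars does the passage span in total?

36 bars

A: 28 × 3 = 84 beats = 28 bars.
B: 12 × 1 = 12 beats = 4 bars.
C: 3 × 4 = 12 beats = 4 bars.
Total: 28 + 4 + 4 = 36 bars.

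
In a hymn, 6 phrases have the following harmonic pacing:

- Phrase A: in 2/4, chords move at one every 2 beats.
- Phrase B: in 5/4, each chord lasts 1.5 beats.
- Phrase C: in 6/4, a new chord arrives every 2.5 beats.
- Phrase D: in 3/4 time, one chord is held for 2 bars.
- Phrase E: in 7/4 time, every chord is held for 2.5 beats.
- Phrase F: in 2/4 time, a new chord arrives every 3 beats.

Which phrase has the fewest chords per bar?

Phrase D

A: 2/2 = 1 chord/bar.
B: 5/1.5 = 10/3 chords/bar.
C: 6/2.5 = 2.4 chords/bar.
D: 3/6 = 0.5 chords/bar.
E: 7/2.5 = 2.8 chords/bar.
F: 2/3 = 2/3 chords/bar.
Slowest is D at 0.5 chords/bar.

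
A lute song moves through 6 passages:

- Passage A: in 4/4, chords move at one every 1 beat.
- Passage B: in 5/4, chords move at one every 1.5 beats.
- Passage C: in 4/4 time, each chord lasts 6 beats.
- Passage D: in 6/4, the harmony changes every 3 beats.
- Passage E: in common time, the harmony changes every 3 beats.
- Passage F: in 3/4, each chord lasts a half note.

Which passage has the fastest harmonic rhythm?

Passage A

A: 4 beats/bar ÷ 1 beat/chord = 4 chords/bar.
B: 5 beats/bar ÷ 1.5 beats/chord = 10/3 chords/bar.
C: 4 beats/bar ÷ 6 beats/chord = 2/3 chords/bar.
D: 6 beats/bar ÷ 3 beats/chord = 2 chords/bar.
E: 4 beats/bar ÷ 3 beats/chord = 4/3 chords/bar.
F: 3 beats/bar ÷ 2 beats/chord = 1.5 chords/bar.
Fastest is A at 4 chords/bar.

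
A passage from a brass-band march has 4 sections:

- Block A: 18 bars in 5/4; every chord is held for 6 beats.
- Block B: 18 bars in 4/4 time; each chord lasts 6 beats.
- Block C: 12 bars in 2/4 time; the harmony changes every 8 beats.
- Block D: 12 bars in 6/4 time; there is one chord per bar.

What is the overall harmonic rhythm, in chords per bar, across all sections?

A: 18 × 5 = 90 beats ÷ 6 = 15 chords.
B: 18 × 4 = 72 beats ÷ 6 = 12 chords.
C: 12 × 2 = 24 beats ÷ 8 = 3 chords.
D: 12 × 6 = 72 beats ÷ 6 = 12 chords.
Overall: 42 chords over 60 bars → 42/60 = 0.7 chords per bar.

0.7 chords per bar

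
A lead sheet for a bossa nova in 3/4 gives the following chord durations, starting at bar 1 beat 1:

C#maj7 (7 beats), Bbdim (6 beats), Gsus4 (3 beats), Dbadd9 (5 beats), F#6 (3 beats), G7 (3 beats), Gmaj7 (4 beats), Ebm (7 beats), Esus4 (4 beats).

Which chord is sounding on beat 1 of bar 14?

Esus4

Beat 1 of bar 14 is beat (14−1)×3 + 1 = 40 overall.
Running totals: C#maj7 ends at 7, Bbdim ends at 13, Gsus4 ends at 16, Dbadd9 ends at 21, F#6 ends at 24, G7 ends at 27, Gmaj7 ends at 31, Ebm ends at 38, Esus4 ends at 42.
Beat 40 falls within Esus4.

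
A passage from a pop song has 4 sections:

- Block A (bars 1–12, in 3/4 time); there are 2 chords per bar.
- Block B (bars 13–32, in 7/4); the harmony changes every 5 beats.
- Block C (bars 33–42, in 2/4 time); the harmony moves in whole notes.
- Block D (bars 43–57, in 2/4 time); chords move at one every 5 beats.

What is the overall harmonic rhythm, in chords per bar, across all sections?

A: 12 × 3 = 36 beats ÷ 1.5 = 24 chords.
B: 20 × 7 = 140 beats ÷ 5 = 28 chords.
C: 10 × 2 = 20 beats ÷ 4 = 5 chords.
D: 15 × 2 = 30 beats ÷ 5 = 6 chords.
Overall: 63 chords over 57 bars → 63/57 = 21/19 chords per bar.

21/19 chords per bar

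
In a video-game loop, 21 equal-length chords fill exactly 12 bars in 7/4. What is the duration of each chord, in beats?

4 beats

12 bars × 7 beats/bar = 84 beats total.
84 beats ÷ 21 chords = 4 beats per chord.
(That is a whole note.)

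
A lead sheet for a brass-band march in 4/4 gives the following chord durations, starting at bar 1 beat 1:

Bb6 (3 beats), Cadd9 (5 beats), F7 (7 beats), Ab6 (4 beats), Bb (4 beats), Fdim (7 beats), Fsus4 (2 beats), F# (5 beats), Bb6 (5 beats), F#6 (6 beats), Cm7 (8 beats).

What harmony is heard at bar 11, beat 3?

Beat 3 of bar 11 is beat (11−1)×4 + 3 = 43 overall.
Running totals: Bb6 ends at 3, Cadd9 ends at 8, F7 ends at 15, Ab6 ends at 19, Bb ends at 23, Fdim ends at 30, Fsus4 ends at 32, F# ends at 37, Bb6 ends at 42, F#6 ends at 48.
Beat 43 falls within F#6.

F#6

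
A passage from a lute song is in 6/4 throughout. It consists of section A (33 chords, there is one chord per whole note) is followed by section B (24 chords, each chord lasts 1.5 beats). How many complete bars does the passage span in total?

28 bars

A: 33 × 4 = 132 beats = 22 bars.
B: 24 × 1.5 = 36 beats = 6 bars.
Total: 22 + 6 = 28 bars.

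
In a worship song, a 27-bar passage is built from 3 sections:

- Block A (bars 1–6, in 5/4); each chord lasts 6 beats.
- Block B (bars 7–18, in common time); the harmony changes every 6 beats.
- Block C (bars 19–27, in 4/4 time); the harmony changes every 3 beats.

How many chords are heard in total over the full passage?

A: 6·5 = 30 beats, 30/6 = 5 chords.
B: 12·4 = 48 beats, 48/6 = 8 chords.
C: 9·4 = 36 beats, 36/3 = 12 chords.
Total: 5 + 8 + 12 = 25.

25 chords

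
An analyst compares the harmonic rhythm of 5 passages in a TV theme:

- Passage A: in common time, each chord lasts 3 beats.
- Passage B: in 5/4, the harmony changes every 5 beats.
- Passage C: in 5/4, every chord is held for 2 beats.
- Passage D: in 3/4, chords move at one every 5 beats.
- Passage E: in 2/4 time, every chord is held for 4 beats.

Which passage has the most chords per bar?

A: 4/3 = 4/3 chords/bar.
B: 5/5 = 1 chord/bar.
C: 5/2 = 2.5 chords/bar.
D: 3/5 = 0.6 chords/bar.
E: 2/4 = 0.5 chords/bar.
Fastest is C at 2.5 chords/bar.

Passage C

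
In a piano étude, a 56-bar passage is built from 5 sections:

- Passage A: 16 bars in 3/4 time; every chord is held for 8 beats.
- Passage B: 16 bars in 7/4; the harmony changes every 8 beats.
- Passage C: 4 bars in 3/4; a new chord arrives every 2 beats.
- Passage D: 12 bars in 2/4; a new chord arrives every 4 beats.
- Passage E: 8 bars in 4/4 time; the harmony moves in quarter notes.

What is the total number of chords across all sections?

A: 16·3 = 48 beats, 48/8 = 6 chords.
B: 16·7 = 112 beats, 112/8 = 14 chords.
C: 4·3 = 12 beats, 12/2 = 6 chords.
D: 12·2 = 24 beats, 24/4 = 6 chords.
E: 8·4 = 32 beats, 32/1 = 32 chords.
Total: 6 + 14 + 6 + 6 + 32 = 64.

64 chords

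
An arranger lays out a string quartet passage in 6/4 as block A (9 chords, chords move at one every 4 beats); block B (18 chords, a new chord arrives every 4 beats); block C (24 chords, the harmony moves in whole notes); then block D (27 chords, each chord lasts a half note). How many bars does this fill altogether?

43 bars

A: 9 × 4 = 36 beats = 6 bars.
B: 18 × 4 = 72 beats = 12 bars.
C: 24 × 4 = 96 beats = 16 bars.
D: 27 × 2 = 54 beats = 9 bars.
Total: 6 + 12 + 16 + 9 = 43 bars.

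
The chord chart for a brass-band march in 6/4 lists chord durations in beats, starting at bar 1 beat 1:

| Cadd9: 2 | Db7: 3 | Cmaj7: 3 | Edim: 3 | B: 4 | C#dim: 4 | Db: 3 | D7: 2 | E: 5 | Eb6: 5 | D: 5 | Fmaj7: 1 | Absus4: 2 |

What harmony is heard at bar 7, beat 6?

Beat 6 of bar 7 is beat (7−1)×6 + 6 = 42 overall.
Running totals: Cadd9 ends at 2, Db7 ends at 5, Cmaj7 ends at 8, Edim ends at 11, B ends at 15, C#dim ends at 19, Db ends at 22, D7 ends at 24, E ends at 29, Eb6 ends at 34, D ends at 39, Fmaj7 ends at 40, Absus4 ends at 42.
Beat 42 falls within Absus4.

Absus4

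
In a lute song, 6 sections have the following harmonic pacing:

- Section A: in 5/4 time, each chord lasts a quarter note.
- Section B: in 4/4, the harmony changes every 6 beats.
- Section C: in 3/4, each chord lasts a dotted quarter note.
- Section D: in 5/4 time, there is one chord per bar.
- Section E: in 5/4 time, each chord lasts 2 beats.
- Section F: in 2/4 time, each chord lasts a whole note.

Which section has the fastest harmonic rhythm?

A: each chord is 1 beat in 5/4, so 5 per bar.
B: each chord is 6 beats in 4/4, so 2/3 per bar.
C: each chord is 1.5 beats in 3/4, so 2 per bar.
D: each chord is 5 beats in 5/4, so 1 per bar.
E: each chord is 2 beats in 5/4, so 2.5 per bar.
F: each chord is 4 beats in 2/4, so 0.5 per bar.
Fastest is A at 5 chords/bar.

Section A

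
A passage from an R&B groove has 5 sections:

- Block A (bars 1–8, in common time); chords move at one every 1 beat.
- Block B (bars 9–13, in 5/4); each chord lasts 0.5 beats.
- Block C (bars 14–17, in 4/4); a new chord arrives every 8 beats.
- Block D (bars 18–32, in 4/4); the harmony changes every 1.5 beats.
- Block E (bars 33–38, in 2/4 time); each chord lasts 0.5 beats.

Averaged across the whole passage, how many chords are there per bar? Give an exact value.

74/19 chords per bar

A: 8 bars of 4 beats is 32 beats; at 1 beat each that's 32 chords.
B: 5 bars of 5 beats is 25 beats; at 0.5 beats each that's 50 chords.
C: 4 bars of 4 beats is 16 beats; at 8 beats each that's 2 chords.
D: 15 bars of 4 beats is 60 beats; at 1.5 beats each that's 40 chords.
E: 6 bars of 2 beats is 12 beats; at 0.5 beats each that's 24 chords.
Overall: 148 chords over 38 bars → 148/38 = 74/19 chords per bar.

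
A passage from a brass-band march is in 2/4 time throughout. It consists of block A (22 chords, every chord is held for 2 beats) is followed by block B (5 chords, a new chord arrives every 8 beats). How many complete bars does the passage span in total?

A: 22 × 2 = 44 beats = 22 bars.
B: 5 × 8 = 40 beats = 20 bars.
Total: 22 + 20 = 42 bars.

42 bars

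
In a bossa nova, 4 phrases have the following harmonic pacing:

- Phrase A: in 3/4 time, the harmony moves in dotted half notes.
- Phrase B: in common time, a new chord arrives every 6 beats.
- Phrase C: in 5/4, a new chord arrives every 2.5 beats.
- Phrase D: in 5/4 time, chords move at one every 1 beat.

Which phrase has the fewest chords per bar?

A: 3/3 = 1 chord/bar.
B: 4/6 = 2/3 chords/bar.
C: 5/2.5 = 2 chords/bar.
D: 5/1 = 5 chords/bar.
Slowest is B at 2/3 chords/bar.

Phrase B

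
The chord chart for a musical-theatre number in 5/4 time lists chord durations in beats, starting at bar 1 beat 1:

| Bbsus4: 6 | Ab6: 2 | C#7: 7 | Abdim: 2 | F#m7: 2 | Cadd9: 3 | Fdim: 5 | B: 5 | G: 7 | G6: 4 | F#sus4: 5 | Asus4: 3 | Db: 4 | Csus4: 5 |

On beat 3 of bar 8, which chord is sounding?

G

Beat 3 of bar 8 is beat (8−1)×5 + 3 = 38 overall.
Running totals: Bbsus4 ends at 6, Ab6 ends at 8, C#7 ends at 15, Abdim ends at 17, F#m7 ends at 19, Cadd9 ends at 22, Fdim ends at 27, B ends at 32, G ends at 39.
Beat 38 falls within G.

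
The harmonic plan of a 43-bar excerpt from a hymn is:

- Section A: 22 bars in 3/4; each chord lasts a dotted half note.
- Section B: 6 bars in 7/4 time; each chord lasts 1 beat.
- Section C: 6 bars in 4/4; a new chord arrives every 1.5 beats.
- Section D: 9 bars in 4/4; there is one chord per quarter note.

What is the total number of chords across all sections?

116 chords

A: 22 bars × 3 beats = 66 beats; 3 beats/chord → 22 chords.
B: 6 bars × 7 beats = 42 beats; 1 beat/chord → 42 chords.
C: 6 bars × 4 beats = 24 beats; 1.5 beats/chord → 16 chords.
D: 9 bars × 4 beats = 36 beats; 1 beat/chord → 36 chords.
Total: 22 + 42 + 16 + 36 = 116.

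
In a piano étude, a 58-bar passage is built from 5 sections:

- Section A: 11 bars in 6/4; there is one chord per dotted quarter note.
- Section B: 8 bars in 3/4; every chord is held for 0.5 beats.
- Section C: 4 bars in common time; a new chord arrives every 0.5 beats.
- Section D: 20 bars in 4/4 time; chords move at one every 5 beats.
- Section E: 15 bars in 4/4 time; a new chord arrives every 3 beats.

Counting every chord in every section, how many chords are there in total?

A: 11·6 = 66 beats, 66/1.5 = 44 chords.
B: 8·3 = 24 beats, 24/0.5 = 48 chords.
C: 4·4 = 16 beats, 16/0.5 = 32 chords.
D: 20·4 = 80 beats, 80/5 = 16 chords.
E: 15·4 = 60 beats, 60/3 = 20 chords.
Total: 44 + 48 + 32 + 16 + 20 = 160.

160 chords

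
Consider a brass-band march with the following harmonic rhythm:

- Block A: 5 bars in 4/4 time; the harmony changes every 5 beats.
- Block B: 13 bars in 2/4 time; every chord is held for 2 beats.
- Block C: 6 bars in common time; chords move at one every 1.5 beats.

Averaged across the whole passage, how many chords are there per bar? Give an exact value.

1.375 chords per bar

A: 5 bars of 4 beats is 20 beats; at 5 beats each that's 4 chords.
B: 13 bars of 2 beats is 26 beats; at 2 beats each that's 13 chords.
C: 6 bars of 4 beats is 24 beats; at 1.5 beats each that's 16 chords.
Overall: 33 chords over 24 bars → 33/24 = 1.375 chords per bar.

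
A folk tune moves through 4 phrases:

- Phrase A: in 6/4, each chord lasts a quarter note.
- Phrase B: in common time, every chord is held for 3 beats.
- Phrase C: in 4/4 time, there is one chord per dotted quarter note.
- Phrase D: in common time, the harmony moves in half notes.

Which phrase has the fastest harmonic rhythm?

Phrase A

A: each chord is 1 beat in 6/4, so 6 per bar.
B: each chord is 3 beats in 4/4, so 4/3 per bar.
C: each chord is 1.5 beats in 4/4, so 8/3 per bar.
D: each chord is 2 beats in 4/4, so 2 per bar.
Fastest is A at 6 chords/bar.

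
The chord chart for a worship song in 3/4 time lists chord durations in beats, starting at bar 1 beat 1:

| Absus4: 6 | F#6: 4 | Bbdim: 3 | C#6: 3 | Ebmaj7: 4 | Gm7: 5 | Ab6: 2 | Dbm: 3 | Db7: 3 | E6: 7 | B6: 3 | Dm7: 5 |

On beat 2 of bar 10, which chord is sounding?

Dbm

Beat 2 of bar 10 is beat (10−1)×3 + 2 = 29 overall.
Running totals: Absus4 ends at 6, F#6 ends at 10, Bbdim ends at 13, C#6 ends at 16, Ebmaj7 ends at 20, Gm7 ends at 25, Ab6 ends at 27, Dbm ends at 30.
Beat 29 falls within Dbm.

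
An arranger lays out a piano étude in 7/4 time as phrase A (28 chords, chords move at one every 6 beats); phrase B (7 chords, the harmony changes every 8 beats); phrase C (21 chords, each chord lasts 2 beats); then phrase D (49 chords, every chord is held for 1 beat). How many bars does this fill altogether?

45 bars

A: 28 × 6 = 168 beats = 24 bars.
B: 7 × 8 = 56 beats = 8 bars.
C: 21 × 2 = 42 beats = 6 bars.
D: 49 × 1 = 49 beats = 7 bars.
Total: 24 + 8 + 6 + 7 = 45 bars.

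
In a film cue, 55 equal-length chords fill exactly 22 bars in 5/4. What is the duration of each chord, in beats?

22 bars × 5 beats/bar = 110 beats total.
110 beats ÷ 55 chords = 2 beats per chord.
(That is a half note.)

2 beats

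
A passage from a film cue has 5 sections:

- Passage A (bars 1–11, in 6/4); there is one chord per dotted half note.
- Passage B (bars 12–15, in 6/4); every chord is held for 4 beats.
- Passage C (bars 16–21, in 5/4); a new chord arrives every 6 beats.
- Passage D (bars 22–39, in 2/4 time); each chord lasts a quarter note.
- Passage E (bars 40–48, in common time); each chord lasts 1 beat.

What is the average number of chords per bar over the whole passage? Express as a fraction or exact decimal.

35/16 chords per bar

A: 11 bars of 6 beats is 66 beats; at 3 beats each that's 22 chords.
B: 4 bars of 6 beats is 24 beats; at 4 beats each that's 6 chords.
C: 6 bars of 5 beats is 30 beats; at 6 beats each that's 5 chords.
D: 18 bars of 2 beats is 36 beats; at 1 beat each that's 36 chords.
E: 9 bars of 4 beats is 36 beats; at 1 beat each that's 36 chords.
Overall: 105 chords over 48 bars → 105/48 = 35/16 chords per bar.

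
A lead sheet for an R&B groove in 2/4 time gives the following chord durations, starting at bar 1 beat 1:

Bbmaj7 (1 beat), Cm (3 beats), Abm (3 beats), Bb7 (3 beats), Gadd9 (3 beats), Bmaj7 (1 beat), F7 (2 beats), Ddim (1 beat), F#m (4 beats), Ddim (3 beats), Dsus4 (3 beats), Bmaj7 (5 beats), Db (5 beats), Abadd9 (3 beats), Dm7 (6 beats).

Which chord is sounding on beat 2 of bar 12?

Beat 2 of bar 12 is beat (12−1)×2 + 2 = 24 overall.
Running totals: Bbmaj7 ends at 1, Cm ends at 4, Abm ends at 7, Bb7 ends at 10, Gadd9 ends at 13, Bmaj7 ends at 14, F7 ends at 16, Ddim ends at 17, F#m ends at 21, Ddim ends at 24.
Beat 24 falls within Ddim.

Ddim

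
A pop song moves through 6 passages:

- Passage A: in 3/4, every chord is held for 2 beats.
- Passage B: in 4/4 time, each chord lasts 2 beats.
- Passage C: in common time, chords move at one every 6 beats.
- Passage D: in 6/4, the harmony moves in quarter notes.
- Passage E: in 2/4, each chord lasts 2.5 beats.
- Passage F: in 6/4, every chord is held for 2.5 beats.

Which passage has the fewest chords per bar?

Passage C

A: 3/2 = 1.5 chords/bar.
B: 4/2 = 2 chords/bar.
C: 4/6 = 2/3 chords/bar.
D: 6/1 = 6 chords/bar.
E: 2/2.5 = 0.8 chords/bar.
F: 6/2.5 = 2.4 chords/bar.
Slowest is C at 2/3 chords/bar.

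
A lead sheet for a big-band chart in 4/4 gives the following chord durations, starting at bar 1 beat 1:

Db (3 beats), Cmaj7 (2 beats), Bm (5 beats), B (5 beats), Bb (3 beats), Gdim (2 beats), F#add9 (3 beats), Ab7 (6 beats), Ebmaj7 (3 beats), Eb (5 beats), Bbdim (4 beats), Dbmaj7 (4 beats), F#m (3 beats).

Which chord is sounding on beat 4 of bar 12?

F#m

Beat 4 of bar 12 is beat (12−1)×4 + 4 = 48 overall.
Running totals: Db ends at 3, Cmaj7 ends at 5, Bm ends at 10, B ends at 15, Bb ends at 18, Gdim ends at 20, F#add9 ends at 23, Ab7 ends at 29, Ebmaj7 ends at 32, Eb ends at 37, Bbdim ends at 41, Dbmaj7 ends at 45, F#m ends at 48.
Beat 48 falls within F#m.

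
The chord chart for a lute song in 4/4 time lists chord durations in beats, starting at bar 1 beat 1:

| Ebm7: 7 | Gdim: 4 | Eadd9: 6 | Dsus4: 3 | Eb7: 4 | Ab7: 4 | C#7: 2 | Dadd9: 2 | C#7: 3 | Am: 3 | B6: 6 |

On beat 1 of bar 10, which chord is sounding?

Am

Beat 1 of bar 10 is beat (10−1)×4 + 1 = 37 overall.
Running totals: Ebm7 ends at 7, Gdim ends at 11, Eadd9 ends at 17, Dsus4 ends at 20, Eb7 ends at 24, Ab7 ends at 28, C#7 ends at 30, Dadd9 ends at 32, C#7 ends at 35, Am ends at 38.
Beat 37 falls within Am.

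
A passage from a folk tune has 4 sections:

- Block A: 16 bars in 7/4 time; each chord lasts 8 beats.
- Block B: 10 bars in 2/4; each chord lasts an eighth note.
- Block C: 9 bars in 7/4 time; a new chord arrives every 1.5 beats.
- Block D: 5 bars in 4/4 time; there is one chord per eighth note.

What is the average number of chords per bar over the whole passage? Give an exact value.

A: 16 × 7 = 112 beats ÷ 8 = 14 chords.
B: 10 × 2 = 20 beats ÷ 0.5 = 40 chords.
C: 9 × 7 = 63 beats ÷ 1.5 = 42 chords.
D: 5 × 4 = 20 beats ÷ 0.5 = 40 chords.
Overall: 136 chords over 40 bars → 136/40 = 3.4 chords per bar.

3.4 chords per bar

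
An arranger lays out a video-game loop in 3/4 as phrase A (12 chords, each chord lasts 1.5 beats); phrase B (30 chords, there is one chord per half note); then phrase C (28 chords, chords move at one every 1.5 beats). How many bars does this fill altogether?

A: 12 × 1.5 = 18 beats = 6 bars.
B: 30 × 2 = 60 beats = 20 bars.
C: 28 × 1.5 = 42 beats = 14 bars.
Total: 6 + 20 + 14 = 40 bars.

40 bars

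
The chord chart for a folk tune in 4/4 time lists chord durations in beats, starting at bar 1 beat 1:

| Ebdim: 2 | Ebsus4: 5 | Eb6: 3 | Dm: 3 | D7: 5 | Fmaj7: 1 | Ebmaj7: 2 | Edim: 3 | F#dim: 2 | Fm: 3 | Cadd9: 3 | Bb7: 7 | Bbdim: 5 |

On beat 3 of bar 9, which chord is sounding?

Beat 3 of bar 9 is beat (9−1)×4 + 3 = 35 overall.
Running totals: Ebdim ends at 2, Ebsus4 ends at 7, Eb6 ends at 10, Dm ends at 13, D7 ends at 18, Fmaj7 ends at 19, Ebmaj7 ends at 21, Edim ends at 24, F#dim ends at 26, Fm ends at 29, Cadd9 ends at 32, Bb7 ends at 39.
Beat 35 falls within Bb7.

Bb7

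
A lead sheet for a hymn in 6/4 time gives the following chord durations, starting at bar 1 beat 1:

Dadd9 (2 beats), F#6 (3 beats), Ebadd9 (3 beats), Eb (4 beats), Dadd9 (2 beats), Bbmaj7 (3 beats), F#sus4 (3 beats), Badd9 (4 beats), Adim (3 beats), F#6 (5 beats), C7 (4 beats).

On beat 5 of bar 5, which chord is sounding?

F#6

Beat 5 of bar 5 is beat (5−1)×6 + 5 = 29 overall.
Running totals: Dadd9 ends at 2, F#6 ends at 5, Ebadd9 ends at 8, Eb ends at 12, Dadd9 ends at 14, Bbmaj7 ends at 17, F#sus4 ends at 20, Badd9 ends at 24, Adim ends at 27, F#6 ends at 32.
Beat 29 falls within F#6.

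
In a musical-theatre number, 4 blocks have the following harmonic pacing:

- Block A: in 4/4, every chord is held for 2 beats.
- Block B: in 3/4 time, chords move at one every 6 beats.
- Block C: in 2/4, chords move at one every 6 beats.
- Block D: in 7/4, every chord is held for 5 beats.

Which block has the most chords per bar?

A: 4/2 = 2 chords/bar.
B: 3/6 = 0.5 chords/bar.
C: 2/6 = 1/3 chords/bar.
D: 7/5 = 1.4 chords/bar.
Fastest is A at 2 chords/bar.

Block A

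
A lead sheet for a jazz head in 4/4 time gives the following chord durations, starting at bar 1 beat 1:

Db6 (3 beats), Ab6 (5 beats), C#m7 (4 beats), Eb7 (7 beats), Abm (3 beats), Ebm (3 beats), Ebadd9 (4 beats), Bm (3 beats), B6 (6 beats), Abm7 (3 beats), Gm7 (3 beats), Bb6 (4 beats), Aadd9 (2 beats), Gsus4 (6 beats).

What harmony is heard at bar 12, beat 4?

Bb6

Beat 4 of bar 12 is beat (12−1)×4 + 4 = 48 overall.
Running totals: Db6 ends at 3, Ab6 ends at 8, C#m7 ends at 12, Eb7 ends at 19, Abm ends at 22, Ebm ends at 25, Ebadd9 ends at 29, Bm ends at 32, B6 ends at 38, Abm7 ends at 41, Gm7 ends at 44, Bb6 ends at 48.
Beat 48 falls within Bb6.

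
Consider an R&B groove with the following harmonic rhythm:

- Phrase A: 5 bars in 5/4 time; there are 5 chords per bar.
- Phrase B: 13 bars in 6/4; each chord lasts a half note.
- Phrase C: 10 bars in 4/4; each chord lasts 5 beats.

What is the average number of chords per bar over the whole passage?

A: 5 bars of 5 beats is 25 beats; at 1 beat each that's 25 chords.
B: 13 bars of 6 beats is 78 beats; at 2 beats each that's 39 chords.
C: 10 bars of 4 beats is 40 beats; at 5 beats each that's 8 chords.
Overall: 72 chords over 28 bars → 72/28 = 18/7 chords per bar.

18/7 chords per bar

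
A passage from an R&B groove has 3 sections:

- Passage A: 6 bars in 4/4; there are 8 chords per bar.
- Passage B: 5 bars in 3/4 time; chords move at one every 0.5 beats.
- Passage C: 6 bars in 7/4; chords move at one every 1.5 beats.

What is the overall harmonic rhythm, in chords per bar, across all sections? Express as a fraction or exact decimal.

A: 6 × 4 = 24 beats ÷ 0.5 = 48 chords.
B: 5 × 3 = 15 beats ÷ 0.5 = 30 chords.
C: 6 × 7 = 42 beats ÷ 1.5 = 28 chords.
Overall: 106 chords over 17 bars → 106/17 = 106/17 chords per bar.

106/17 chords per bar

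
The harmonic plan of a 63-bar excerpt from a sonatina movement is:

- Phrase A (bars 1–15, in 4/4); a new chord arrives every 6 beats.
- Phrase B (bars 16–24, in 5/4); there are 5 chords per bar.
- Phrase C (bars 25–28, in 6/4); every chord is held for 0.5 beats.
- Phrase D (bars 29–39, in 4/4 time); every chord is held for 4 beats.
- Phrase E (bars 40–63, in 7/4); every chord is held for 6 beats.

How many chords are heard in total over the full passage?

142 chords

A has 60 beats and chords last 6 each, so 10 chords.
B has 45 beats and chords last 1 each, so 45 chords.
C has 24 beats and chords last 0.5 each, so 48 chords.
D has 44 beats and chords last 4 each, so 11 chords.
E has 168 beats and chords last 6 each, so 28 chords.
Total: 10 + 45 + 48 + 11 + 28 = 142.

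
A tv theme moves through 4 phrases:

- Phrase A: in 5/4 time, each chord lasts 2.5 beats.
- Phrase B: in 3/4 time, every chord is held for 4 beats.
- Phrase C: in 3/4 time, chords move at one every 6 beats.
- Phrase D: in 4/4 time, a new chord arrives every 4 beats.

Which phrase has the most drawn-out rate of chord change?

Phrase C

A: 5/2.5 = 2 chords/bar.
B: 3/4 = 0.75 chords/bar.
C: 3/6 = 0.5 chords/bar.
D: 4/4 = 1 chord/bar.
Slowest is C at 0.5 chords/bar.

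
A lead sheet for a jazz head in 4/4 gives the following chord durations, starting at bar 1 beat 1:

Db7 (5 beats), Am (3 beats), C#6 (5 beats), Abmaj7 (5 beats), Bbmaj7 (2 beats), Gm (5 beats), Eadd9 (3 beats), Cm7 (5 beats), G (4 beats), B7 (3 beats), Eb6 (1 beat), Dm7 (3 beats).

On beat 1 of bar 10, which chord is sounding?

Beat 1 of bar 10 is beat (10−1)×4 + 1 = 37 overall.
Running totals: Db7 ends at 5, Am ends at 8, C#6 ends at 13, Abmaj7 ends at 18, Bbmaj7 ends at 20, Gm ends at 25, Eadd9 ends at 28, Cm7 ends at 33, G ends at 37.
Beat 37 falls within G.

G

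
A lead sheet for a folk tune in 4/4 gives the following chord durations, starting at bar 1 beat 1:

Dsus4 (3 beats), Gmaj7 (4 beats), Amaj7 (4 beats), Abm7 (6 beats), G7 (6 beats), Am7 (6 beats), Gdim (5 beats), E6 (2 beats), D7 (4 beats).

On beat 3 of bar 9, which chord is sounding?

Beat 3 of bar 9 is beat (9−1)×4 + 3 = 35 overall.
Running totals: Dsus4 ends at 3, Gmaj7 ends at 7, Amaj7 ends at 11, Abm7 ends at 17, G7 ends at 23, Am7 ends at 29, Gdim ends at 34, E6 ends at 36.
Beat 35 falls within E6.

E6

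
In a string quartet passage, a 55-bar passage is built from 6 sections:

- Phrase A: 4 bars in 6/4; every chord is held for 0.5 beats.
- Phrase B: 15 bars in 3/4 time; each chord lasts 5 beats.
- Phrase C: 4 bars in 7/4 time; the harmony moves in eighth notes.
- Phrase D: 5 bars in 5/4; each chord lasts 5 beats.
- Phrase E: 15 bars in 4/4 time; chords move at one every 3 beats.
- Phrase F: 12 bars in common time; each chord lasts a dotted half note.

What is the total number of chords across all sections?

A: 4·6 = 24 beats, 24/0.5 = 48 chords.
B: 15·3 = 45 beats, 45/5 = 9 chords.
C: 4·7 = 28 beats, 28/0.5 = 56 chords.
D: 5·5 = 25 beats, 25/5 = 5 chords.
E: 15·4 = 60 beats, 60/3 = 20 chords.
F: 12·4 = 48 beats, 48/3 = 16 chords.
Total: 48 + 9 + 56 + 5 + 20 + 16 = 154.

154 chords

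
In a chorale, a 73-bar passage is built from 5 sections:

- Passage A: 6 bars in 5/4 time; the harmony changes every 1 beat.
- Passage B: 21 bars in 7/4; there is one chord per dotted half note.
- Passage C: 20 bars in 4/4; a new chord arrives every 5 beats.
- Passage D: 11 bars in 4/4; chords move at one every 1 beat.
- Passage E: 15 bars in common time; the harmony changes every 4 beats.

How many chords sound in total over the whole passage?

154 chords

A: 6 bars × 5 beats = 30 beats; 1 beat/chord → 30 chords.
B: 21 bars × 7 beats = 147 beats; 3 beats/chord → 49 chords.
C: 20 bars × 4 beats = 80 beats; 5 beats/chord → 16 chords.
D: 11 bars × 4 beats = 44 beats; 1 beat/chord → 44 chords.
E: 15 bars × 4 beats = 60 beats; 4 beats/chord → 15 chords.
Total: 30 + 49 + 16 + 44 + 15 = 154.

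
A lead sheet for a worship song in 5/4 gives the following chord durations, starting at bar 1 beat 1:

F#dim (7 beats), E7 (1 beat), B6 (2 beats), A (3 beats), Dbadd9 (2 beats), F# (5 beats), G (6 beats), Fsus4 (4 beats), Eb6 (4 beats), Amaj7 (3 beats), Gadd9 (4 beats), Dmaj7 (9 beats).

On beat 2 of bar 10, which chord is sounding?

Beat 2 of bar 10 is beat (10−1)×5 + 2 = 47 overall.
Running totals: F#dim ends at 7, E7 ends at 8, B6 ends at 10, A ends at 13, Dbadd9 ends at 15, F# ends at 20, G ends at 26, Fsus4 ends at 30, Eb6 ends at 34, Amaj7 ends at 37, Gadd9 ends at 41, Dmaj7 ends at 50.
Beat 47 falls within Dmaj7.

Dmaj7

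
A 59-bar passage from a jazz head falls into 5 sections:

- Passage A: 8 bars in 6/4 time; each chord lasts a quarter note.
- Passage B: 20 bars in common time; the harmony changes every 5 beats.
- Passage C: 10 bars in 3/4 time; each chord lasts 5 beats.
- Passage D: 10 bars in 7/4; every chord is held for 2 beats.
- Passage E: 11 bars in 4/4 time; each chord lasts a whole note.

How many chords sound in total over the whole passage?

116 chords

A has 48 beats and chords last 1 each, so 48 chords.
B has 80 beats and chords last 5 each, so 16 chords.
C has 30 beats and chords last 5 each, so 6 chords.
D has 70 beats and chords last 2 each, so 35 chords.
E has 44 beats and chords last 4 each, so 11 chords.
Total: 48 + 16 + 6 + 35 + 11 = 116.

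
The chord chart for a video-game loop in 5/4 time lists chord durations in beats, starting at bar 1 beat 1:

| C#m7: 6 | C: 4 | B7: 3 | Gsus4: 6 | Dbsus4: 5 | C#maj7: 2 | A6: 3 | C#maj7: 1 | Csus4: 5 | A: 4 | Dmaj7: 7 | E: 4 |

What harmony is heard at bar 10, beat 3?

Beat 3 of bar 10 is beat (10−1)×5 + 3 = 48 overall.
Running totals: C#m7 ends at 6, C ends at 10, B7 ends at 13, Gsus4 ends at 19, Dbsus4 ends at 24, C#maj7 ends at 26, A6 ends at 29, C#maj7 ends at 30, Csus4 ends at 35, A ends at 39, Dmaj7 ends at 46, E ends at 50.
Beat 48 falls within E.

E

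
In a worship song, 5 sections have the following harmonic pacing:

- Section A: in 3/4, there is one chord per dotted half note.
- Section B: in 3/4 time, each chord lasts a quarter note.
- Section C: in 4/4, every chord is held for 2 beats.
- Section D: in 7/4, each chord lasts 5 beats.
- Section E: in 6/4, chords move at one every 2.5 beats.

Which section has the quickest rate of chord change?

Section B

A: 3/3 = 1 chord/bar.
B: 3/1 = 3 chords/bar.
C: 4/2 = 2 chords/bar.
D: 7/5 = 1.4 chords/bar.
E: 6/2.5 = 2.4 chords/bar.
Fastest is B at 3 chords/bar.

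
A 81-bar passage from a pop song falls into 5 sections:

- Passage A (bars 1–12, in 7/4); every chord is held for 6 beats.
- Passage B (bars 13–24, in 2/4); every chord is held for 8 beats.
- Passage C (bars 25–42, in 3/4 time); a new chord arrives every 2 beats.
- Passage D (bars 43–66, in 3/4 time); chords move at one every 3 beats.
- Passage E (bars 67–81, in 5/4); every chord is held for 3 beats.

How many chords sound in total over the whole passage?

A: 12·7 = 84 beats, 84/6 = 14 chords.
B: 12·2 = 24 beats, 24/8 = 3 chords.
C: 18·3 = 54 beats, 54/2 = 27 chords.
D: 24·3 = 72 beats, 72/3 = 24 chords.
E: 15·5 = 75 beats, 75/3 = 25 chords.
Total: 14 + 3 + 27 + 24 + 25 = 93.

93 chords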